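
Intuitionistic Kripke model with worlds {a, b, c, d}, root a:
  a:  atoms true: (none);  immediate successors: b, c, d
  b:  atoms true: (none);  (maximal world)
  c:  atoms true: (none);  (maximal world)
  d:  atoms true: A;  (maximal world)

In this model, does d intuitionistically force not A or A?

d forces not A or A via the disjunct A.

Yes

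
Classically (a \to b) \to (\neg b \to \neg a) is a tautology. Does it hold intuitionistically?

Yes

This is the forward direction of contraposition, which is intuitionistically derivable.
Assume a \to b and \neg b. If a held then b would follow, contradicting \neg b; so \neg a.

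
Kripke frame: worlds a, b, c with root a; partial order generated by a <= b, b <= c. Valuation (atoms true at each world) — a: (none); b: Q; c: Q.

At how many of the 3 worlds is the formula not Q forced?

0

a: does not force it — a does not force not Q since b is accessible from a and b forces Q.
b: does not force it.
c: does not force it.
Worlds forcing the formula: { }.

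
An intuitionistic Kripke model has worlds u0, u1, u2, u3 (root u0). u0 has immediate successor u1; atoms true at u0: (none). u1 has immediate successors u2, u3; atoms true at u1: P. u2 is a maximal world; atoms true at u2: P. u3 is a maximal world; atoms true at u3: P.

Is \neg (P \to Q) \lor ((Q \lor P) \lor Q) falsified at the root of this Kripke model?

u0 \Vdash \neg (P \to Q) \lor ((Q \lor P) \lor Q) via the disjunct \neg (P \to Q).
So the root u0 forces \neg (P \to Q) \lor ((Q \lor P) \lor Q); the model is not a countermodel.

No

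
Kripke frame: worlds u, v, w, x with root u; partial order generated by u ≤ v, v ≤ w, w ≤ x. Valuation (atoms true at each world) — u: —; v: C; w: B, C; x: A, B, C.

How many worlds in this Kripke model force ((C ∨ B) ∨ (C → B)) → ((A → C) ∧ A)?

1

u: does not force it — u ⊮ ((C ∨ B) ∨ (C → B)) → ((A → C) ∧ A): at the accessible world v, v ⊩ (C ∨ B) ∨ (C → B) but v ⊮ (A → C) ∧ A.
v: does not force it — v ⊮ ((C ∨ B) ∨ (C → B)) → ((A → C) ∧ A): already at v itself, v ⊩ (C ∨ B) ∨ (C → B) but v ⊮ (A → C) ∧ A.
w: does not force it — w ⊮ ((C ∨ B) ∨ (C → B)) → ((A → C) ∧ A): already at w itself, w ⊩ (C ∨ B) ∨ (C → B) but w ⊮ (A → C) ∧ A.
x: forces it.
Worlds forcing the formula: {x}.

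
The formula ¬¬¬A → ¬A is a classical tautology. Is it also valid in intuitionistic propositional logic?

This is triple-negation reduction, which is intuitionistically derivable.
Assume ¬¬¬A and suppose A. Then ¬¬A (double-negation introduction), contradicting ¬¬¬A. So ¬A.

Yes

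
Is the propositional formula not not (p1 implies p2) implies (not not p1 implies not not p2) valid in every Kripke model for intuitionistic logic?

This is the distribution of double negation over implication, which is intuitionistically derivable.
Assume not not (p1 implies p2) and not not p1; suppose not p2. Then p1 implies p2 would give not p1 (by contraposition), contradicting not not p1; so not (p1 implies p2), contradicting not not (p1 implies p2). Hence not not p2.

Yes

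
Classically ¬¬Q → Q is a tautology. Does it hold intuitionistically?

No

This is double-negation elimination, which is not intuitionistically valid.
A Kripke countermodel: worlds 0, 1; order generated by 0 ≤ 1; atoms true at each world — 0:{}; 1:{Q}.
0 ⊮ ¬¬Q → Q: already at 0 itself, 0 ⊩ ¬¬Q but 0 ⊮ Q.
0 lacks atom Q, so 0 ⊮ Q.
So the root 0 does not force the formula.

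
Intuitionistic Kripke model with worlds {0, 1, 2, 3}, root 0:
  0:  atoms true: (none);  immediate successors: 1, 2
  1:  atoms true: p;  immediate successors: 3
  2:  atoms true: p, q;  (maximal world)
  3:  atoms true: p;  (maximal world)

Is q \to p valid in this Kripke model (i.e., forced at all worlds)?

Yes

0 \Vdash q \to p: every world accessible from 0 that forces q (namely 2) also forces p.
Since the root 0 forces q \to p and forcing is persistent (monotone upward), every world forces it.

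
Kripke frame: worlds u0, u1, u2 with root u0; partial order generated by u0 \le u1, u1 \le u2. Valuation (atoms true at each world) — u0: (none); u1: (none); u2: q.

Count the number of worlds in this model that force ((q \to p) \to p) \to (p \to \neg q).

u0: forces it.
u1: forces it.
u2: forces it.
Worlds forcing the formula: {u0, u1, u2}.

3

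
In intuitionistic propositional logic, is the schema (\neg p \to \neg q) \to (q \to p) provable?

No

This is the converse of contraposition, which is not intuitionistically valid.
A Kripke countermodel: worlds u0, u1; order generated by u0 \le u1; atoms true at each world — u0:{q}; u1:{p,q}.
u0 \nVdash (\neg p \to \neg q) \to (q \to p): already at u0 itself, u0 \Vdash \neg p \to \neg q but u0 \nVdash q \to p.
u0 \nVdash q \to p: already at u0 itself, u0 \Vdash q but u0 \nVdash p.
u0 lacks atom p, so u0 \nVdash p.
So the root u0 does not force the formula.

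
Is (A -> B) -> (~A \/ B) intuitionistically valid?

No

This is the material-implication-as-disjunction principle, which is not intuitionistically valid.
A Kripke countermodel: worlds u0, u1; order generated by u0 <= u1; atoms true at each world — u0:{}; u1:{A,B}.
u0 ||-/- (A -> B) -> (~A \/ B): already at u0 itself, u0 ||- A -> B but u0 ||-/- ~A \/ B.
u0 ||-/- ~A \/ B: neither disjunct is forced at u0.
u0 ||-/- ~A since u1 is accessible from u0 and u1 ||- A.
So the root u0 does not force the formula.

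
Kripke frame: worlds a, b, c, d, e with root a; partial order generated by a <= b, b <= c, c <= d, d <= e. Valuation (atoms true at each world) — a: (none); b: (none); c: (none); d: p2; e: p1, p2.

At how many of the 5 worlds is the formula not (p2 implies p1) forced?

a: does not force it — a does not force not (p2 implies p1) since e is accessible from a and e forces p2 implies p1.
b: does not force it — b does not force not (p2 implies p1) since e is accessible from b and e forces p2 implies p1.
c: does not force it.
d: does not force it.
e: does not force it.
Worlds forcing the formula: { }.

0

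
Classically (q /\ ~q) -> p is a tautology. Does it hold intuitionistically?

This is an instance of ex falso quodlibet, which is intuitionistically derivable.
No world can force both q and ~q, so the antecedent q /\ ~q is never forced and the implication holds vacuously at every world.

Yes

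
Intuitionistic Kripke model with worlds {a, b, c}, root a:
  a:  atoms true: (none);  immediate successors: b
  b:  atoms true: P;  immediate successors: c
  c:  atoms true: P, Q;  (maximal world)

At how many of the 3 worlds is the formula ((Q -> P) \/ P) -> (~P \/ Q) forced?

a: does not force it — a ||-/- ((Q -> P) \/ P) -> (~P \/ Q): already at a itself, a ||- (Q -> P) \/ P but a ||-/- ~P \/ Q.
b: does not force it — b ||-/- ((Q -> P) \/ P) -> (~P \/ Q): already at b itself, b ||- (Q -> P) \/ P but b ||-/- ~P \/ Q.
c: forces it.
Worlds forcing the formula: {c}.

1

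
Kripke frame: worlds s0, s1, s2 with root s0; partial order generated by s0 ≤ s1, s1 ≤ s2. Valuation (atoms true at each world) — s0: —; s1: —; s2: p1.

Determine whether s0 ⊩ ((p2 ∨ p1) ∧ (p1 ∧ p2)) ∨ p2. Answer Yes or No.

No

s0 ⊮ ((p2 ∨ p1) ∧ (p1 ∧ p2)) ∨ p2: neither disjunct is forced at s0.
s0 ⊮ (p2 ∨ p1) ∧ (p1 ∧ p2) since s0 fails p2 ∨ p1.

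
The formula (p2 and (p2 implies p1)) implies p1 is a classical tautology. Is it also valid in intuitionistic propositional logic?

Yes

This is modus ponens in implicational form, which is intuitionistically derivable.
If a world forces p2 and p2 implies p1, then applying the implication at that world (which is accessible from itself) gives p1.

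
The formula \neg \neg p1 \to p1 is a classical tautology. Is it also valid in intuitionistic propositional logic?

No

This is double-negation elimination, which is not intuitionistically valid.
A Kripke countermodel: worlds u0, u1; order generated by u0 \le u1; atoms true at each world — u0:{}; u1:{p1}.
u0 \nVdash \neg \neg p1 \to p1: already at u0 itself, u0 \Vdash \neg \neg p1 but u0 \nVdash p1.
u0 lacks atom p1, so u0 \nVdash p1.
So the root u0 does not force the formula.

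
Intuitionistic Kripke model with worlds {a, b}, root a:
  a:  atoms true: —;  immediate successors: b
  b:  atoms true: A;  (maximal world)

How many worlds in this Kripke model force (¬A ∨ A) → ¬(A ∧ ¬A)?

2

a: forces it.
b: forces it.
Worlds forcing the formula: {a, b}.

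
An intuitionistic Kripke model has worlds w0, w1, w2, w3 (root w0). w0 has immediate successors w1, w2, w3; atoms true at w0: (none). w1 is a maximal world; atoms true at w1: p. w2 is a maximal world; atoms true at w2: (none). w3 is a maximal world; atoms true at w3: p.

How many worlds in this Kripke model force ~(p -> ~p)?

w0: does not force it — w0 ||-/- ~(p -> ~p) since w2 is accessible from w0 and w2 ||- p -> ~p.
w1: forces it.
w2: does not force it.
w3: forces it.
Worlds forcing the formula: {w1, w3}.

2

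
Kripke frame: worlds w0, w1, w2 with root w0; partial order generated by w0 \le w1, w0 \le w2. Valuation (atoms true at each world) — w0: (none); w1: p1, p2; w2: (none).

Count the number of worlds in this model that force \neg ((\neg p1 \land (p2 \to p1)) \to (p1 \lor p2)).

1

w0: does not force it — w0 \nVdash \neg ((\neg p1 \land (p2 \to p1)) \to (p1 \lor p2)) since w1 is accessible from w0 and w1 \Vdash (\neg p1 \land (p2 \to p1)) \to (p1 \lor p2).
w1: does not force it — w1 \nVdash \neg ((\neg p1 \land (p2 \to p1)) \to (p1 \lor p2)) since w1 is accessible from w1 and w1 \Vdash (\neg p1 \land (p2 \to p1)) \to (p1 \lor p2).
w2: forces it.
Worlds forcing the formula: {w2}.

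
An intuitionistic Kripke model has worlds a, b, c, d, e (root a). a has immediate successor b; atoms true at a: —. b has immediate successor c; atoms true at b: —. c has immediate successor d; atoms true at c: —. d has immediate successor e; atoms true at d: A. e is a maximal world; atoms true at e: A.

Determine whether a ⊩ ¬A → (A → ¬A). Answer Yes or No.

a ⊩ ¬A → (A → ¬A) vacuously: no world accessible from a forces the antecedent ¬A.

Yes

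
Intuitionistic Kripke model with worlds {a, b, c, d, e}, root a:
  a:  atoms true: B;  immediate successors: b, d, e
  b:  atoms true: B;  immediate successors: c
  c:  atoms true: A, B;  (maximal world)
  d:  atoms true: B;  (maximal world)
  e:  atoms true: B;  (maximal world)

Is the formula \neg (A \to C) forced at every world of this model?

No

Not every world: a \nVdash \neg (A \to C).
a \nVdash \neg (A \to C) since d is accessible from a and d \Vdash A \to C.
d \Vdash A \to C vacuously: no world accessible from d forces the antecedent A.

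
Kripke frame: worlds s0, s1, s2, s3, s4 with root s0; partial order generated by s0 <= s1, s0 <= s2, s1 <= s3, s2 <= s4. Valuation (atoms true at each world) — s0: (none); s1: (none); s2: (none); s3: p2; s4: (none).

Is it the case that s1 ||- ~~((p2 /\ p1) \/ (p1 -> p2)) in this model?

Yes

s1 ||- ~~((p2 /\ p1) \/ (p1 -> p2)): no world accessible from s1 forces ~((p2 /\ p1) \/ (p1 -> p2)).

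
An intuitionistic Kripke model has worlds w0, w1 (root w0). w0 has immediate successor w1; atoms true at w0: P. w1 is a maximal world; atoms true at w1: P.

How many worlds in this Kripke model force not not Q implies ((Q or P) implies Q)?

w0: forces it.
w1: forces it.
Worlds forcing the formula: {w0, w1}.

2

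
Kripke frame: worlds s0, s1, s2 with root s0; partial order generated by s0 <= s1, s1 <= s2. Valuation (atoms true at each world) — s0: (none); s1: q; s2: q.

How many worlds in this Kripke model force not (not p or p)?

0

s0: does not force it — s0 does not force not (not p or p) since s0 is accessible from s0 and s0 forces not p or p.
s1: does not force it — s1 does not force not (not p or p) since s1 is accessible from s1 and s1 forces not p or p.
s2: does not force it.
Worlds forcing the formula: { }.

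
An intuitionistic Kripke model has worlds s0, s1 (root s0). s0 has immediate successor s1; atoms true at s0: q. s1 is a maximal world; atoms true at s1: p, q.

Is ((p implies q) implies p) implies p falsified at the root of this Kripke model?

s0 forces ((p implies q) implies p) implies p: every world accessible from s0 that forces (p implies q) implies p (namely s1) also forces p.
So the root s0 forces ((p implies q) implies p) implies p; the model is not a countermodel.

No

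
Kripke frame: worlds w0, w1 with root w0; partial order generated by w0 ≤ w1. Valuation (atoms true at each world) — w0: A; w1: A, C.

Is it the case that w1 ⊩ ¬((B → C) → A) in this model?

No

w1 ⊮ ¬((B → C) → A) since w1 is accessible from w1 and w1 ⊩ (B → C) → A.
w1 ⊩ (B → C) → A: every world accessible from w1 that forces B → C (namely w1) also forces A.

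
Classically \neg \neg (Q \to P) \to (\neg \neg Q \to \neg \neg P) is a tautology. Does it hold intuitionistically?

Yes

This is the distribution of double negation over implication, which is intuitionistically derivable.
Assume \neg \neg (Q \to P) and \neg \neg Q; suppose \neg P. Then Q \to P would give \neg Q (by contraposition), contradicting \neg \neg Q; so \neg (Q \to P), contradicting \neg \neg (Q \to P). Hence \neg \neg P.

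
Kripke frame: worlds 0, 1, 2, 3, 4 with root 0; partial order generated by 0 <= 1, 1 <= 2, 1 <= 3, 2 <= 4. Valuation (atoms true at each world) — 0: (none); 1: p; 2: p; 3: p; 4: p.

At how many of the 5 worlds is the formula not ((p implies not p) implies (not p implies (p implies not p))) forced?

0

0: does not force it — 0 does not force not ((p implies not p) implies (not p implies (p implies not p))) since 0 is accessible from 0 and 0 forces (p implies not p) implies (not p implies (p implies not p)).
1: does not force it.
2: does not force it.
3: does not force it.
4: does not force it.
Worlds forcing the formula: { }.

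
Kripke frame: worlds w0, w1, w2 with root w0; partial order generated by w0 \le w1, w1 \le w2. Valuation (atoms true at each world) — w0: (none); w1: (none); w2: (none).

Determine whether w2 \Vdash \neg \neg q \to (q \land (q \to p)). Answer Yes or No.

w2 \Vdash \neg \neg q \to (q \land (q \to p)) vacuously: no world accessible from w2 forces the antecedent \neg \neg q.

Yes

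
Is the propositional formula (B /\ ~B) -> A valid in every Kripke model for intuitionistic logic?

Yes

This is an instance of ex falso quodlibet, which is intuitionistically derivable.
No world can force both B and ~B, so the antecedent B /\ ~B is never forced and the implication holds vacuously at every world.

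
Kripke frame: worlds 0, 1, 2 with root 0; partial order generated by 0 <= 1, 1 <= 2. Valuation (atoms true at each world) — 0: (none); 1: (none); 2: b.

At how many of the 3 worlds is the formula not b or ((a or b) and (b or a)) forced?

1

0: does not force it — 0 does not force not b or ((a or b) and (b or a)): neither disjunct is forced at 0.
1: does not force it — 1 does not force not b or ((a or b) and (b or a)): neither disjunct is forced at 1.
2: forces it.
Worlds forcing the formula: {2}.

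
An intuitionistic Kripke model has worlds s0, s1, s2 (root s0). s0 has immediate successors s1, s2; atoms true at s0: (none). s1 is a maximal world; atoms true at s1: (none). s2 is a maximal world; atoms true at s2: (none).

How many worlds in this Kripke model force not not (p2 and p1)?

s0: does not force it — s0 does not force not not (p2 and p1) since s0 is accessible from s0 and s0 forces not (p2 and p1).
s1: does not force it — s1 does not force not not (p2 and p1) since s1 is accessible from s1 and s1 forces not (p2 and p1).
s2: does not force it.
Worlds forcing the formula: { }.

0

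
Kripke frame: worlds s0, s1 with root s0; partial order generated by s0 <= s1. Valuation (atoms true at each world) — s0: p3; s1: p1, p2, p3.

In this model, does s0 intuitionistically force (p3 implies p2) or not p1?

s0 does not force (p3 implies p2) or not p1: neither disjunct is forced at s0.
s0 does not force p3 implies p2: already at s0 itself, s0 forces p3 but s0 does not force p2.
s0 lacks atom p2, so s0 does not force p2.

No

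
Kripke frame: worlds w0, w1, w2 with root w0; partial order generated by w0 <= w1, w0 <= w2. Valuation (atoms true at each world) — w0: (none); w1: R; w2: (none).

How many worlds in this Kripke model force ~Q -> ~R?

w0: does not force it — w0 ||-/- ~Q -> ~R: already at w0 itself, w0 ||- ~Q but w0 ||-/- ~R.
w1: does not force it — w1 ||-/- ~Q -> ~R: already at w1 itself, w1 ||- ~Q but w1 ||-/- ~R.
w2: forces it.
Worlds forcing the formula: {w2}.

1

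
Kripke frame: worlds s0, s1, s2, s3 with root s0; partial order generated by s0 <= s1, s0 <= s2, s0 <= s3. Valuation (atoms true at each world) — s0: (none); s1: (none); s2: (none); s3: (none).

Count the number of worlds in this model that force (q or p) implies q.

s0: forces it.
s1: forces it.
s2: forces it.
s3: forces it.
Worlds forcing the formula: {s0, s1, s2, s3}.

4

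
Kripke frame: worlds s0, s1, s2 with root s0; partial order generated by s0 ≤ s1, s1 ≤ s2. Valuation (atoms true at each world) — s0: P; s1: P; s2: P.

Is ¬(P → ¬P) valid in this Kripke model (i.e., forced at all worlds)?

s0 ⊩ ¬(P → ¬P): no world accessible from s0 forces P → ¬P.
Since the root s0 forces ¬(P → ¬P) and forcing is persistent (monotone upward), every world forces it.

Yes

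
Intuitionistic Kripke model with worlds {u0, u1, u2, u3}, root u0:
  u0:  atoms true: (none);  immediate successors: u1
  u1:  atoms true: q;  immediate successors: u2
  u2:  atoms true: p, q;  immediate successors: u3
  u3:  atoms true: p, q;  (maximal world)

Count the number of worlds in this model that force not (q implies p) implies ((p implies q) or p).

u0: forces it.
u1: forces it.
u2: forces it.
u3: forces it.
Worlds forcing the formula: {u0, u1, u2, u3}.

4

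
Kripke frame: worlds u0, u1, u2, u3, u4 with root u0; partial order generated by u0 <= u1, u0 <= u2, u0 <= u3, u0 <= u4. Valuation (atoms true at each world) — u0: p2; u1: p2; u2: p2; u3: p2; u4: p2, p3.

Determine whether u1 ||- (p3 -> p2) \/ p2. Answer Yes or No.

Yes

u1 ||- (p3 -> p2) \/ p2 via the disjunct p3 -> p2.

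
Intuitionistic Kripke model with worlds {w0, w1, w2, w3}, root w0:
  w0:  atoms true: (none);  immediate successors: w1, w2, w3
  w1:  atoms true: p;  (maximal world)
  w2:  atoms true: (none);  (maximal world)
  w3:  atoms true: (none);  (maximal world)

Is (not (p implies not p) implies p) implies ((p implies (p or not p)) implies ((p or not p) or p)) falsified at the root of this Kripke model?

Yes

w0 does not force (not (p implies not p) implies p) implies ((p implies (p or not p)) implies ((p or not p) or p)): already at w0 itself, w0 forces not (p implies not p) implies p but w0 does not force (p implies (p or not p)) implies ((p or not p) or p).
w0 does not force (p implies (p or not p)) implies ((p or not p) or p): already at w0 itself, w0 forces p implies (p or not p) but w0 does not force (p or not p) or p.
w0 does not force (p or not p) or p: neither disjunct is forced at w0.
w0 does not force p or not p: neither disjunct is forced at w0.
w0 lacks atom p, so w0 does not force p.
So the root w0 does not force (not (p implies not p) implies p) implies ((p implies (p or not p)) implies ((p or not p) or p)); the model is a countermodel.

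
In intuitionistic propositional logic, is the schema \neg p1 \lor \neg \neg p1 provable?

This is the weak law of excluded middle, which is not intuitionistically valid.
A Kripke countermodel: worlds a, b, c; order generated by a \le b, a \le c; atoms true at each world — a:{}; b:{p1}; c:{}.
a \nVdash \neg p1 \lor \neg \neg p1: neither disjunct is forced at a.
a \nVdash \neg p1 since b is accessible from a and b \Vdash p1.
So the root a does not force the formula.

No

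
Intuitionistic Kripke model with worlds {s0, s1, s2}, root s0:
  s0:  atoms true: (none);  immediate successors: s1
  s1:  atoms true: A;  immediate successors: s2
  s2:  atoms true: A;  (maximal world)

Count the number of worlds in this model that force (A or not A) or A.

s0: does not force it — s0 does not force (A or not A) or A: neither disjunct is forced at s0.
s1: forces it.
s2: forces it.
Worlds forcing the formula: {s1, s2}.

2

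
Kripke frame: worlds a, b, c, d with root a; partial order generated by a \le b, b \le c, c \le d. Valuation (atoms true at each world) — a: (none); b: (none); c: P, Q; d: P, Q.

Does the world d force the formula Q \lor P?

d \Vdash Q \lor P via the disjunct Q.

Yes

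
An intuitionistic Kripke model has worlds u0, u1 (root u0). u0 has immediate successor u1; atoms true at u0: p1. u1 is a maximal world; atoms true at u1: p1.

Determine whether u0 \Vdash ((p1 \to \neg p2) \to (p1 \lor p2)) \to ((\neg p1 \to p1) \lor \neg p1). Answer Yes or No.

u0 \Vdash ((p1 \to \neg p2) \to (p1 \lor p2)) \to ((\neg p1 \to p1) \lor \neg p1): every world accessible from u0 that forces (p1 \to \neg p2) \to (p1 \lor p2) (namely u0, u1) also forces (\neg p1 \to p1) \lor \neg p1.

Yes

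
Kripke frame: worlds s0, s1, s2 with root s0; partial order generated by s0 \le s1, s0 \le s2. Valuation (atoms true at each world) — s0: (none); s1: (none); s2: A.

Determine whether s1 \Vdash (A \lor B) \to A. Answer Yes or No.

s1 \Vdash (A \lor B) \to A vacuously: no world accessible from s1 forces the antecedent A \lor B.

Yes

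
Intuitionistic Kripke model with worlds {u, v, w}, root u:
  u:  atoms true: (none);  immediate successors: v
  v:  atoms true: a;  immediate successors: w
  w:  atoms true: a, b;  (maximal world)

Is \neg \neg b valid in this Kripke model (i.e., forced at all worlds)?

u \Vdash \neg \neg b: no world accessible from u forces \neg b.
Since the root u forces \neg \neg b and forcing is persistent (monotone upward), every world forces it.

Yes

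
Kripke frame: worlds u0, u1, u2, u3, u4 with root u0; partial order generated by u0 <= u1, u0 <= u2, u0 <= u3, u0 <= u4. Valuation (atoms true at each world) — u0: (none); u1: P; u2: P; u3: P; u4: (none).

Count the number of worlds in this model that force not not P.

u0: does not force it — u0 does not force not not P since u4 is accessible from u0 and u4 forces not P.
u1: forces it.
u2: forces it.
u3: forces it.
u4: does not force it — u4 does not force not not P since u4 is accessible from u4 and u4 forces not P.
Worlds forcing the formula: {u1, u2, u3}.

3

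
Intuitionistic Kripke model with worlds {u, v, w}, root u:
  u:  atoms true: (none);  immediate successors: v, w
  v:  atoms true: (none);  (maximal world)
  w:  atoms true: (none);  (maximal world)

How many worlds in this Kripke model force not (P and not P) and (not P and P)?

0

u: does not force it — u does not force not (P and not P) and (not P and P) since u fails not P and P.
v: does not force it.
w: does not force it.
Worlds forcing the formula: { }.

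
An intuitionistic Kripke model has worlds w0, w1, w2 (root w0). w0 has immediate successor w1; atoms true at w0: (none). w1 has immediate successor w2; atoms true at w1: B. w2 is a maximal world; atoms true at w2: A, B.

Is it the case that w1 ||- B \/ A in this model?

Yes

w1 ||- B \/ A via the disjunct B.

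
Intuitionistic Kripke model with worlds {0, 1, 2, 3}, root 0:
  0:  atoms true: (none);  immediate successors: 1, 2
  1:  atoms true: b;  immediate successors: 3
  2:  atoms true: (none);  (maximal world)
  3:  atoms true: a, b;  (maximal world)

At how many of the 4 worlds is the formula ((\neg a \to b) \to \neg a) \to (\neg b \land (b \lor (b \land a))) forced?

2

0: does not force it — 0 \nVdash ((\neg a \to b) \to \neg a) \to (\neg b \land (b \lor (b \land a))): at the accessible world 2, 2 \Vdash (\neg a \to b) \to \neg a but 2 \nVdash \neg b \land (b \lor (b \land a)).
1: forces it.
2: does not force it.
3: forces it.
Worlds forcing the formula: {1, 3}.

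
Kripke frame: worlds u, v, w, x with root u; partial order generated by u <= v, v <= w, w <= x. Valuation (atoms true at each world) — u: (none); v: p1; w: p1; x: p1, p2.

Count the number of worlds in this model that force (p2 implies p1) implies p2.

1

u: does not force it — u does not force (p2 implies p1) implies p2: already at u itself, u forces p2 implies p1 but u does not force p2.
v: does not force it — v does not force (p2 implies p1) implies p2: already at v itself, v forces p2 implies p1 but v does not force p2.
w: does not force it — w does not force (p2 implies p1) implies p2: already at w itself, w forces p2 implies p1 but w does not force p2.
x: forces it.
Worlds forcing the formula: {x}.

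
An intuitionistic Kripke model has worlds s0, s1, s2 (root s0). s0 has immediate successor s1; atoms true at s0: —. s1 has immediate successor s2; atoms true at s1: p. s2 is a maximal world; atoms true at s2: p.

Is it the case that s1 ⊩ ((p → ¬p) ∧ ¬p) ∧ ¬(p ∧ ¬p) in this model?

s1 ⊮ ((p → ¬p) ∧ ¬p) ∧ ¬(p ∧ ¬p) since s1 fails (p → ¬p) ∧ ¬p.

No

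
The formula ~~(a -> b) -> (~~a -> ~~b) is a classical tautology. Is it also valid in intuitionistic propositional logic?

Yes

This is the distribution of double negation over implication, which is intuitionistically derivable.
Assume ~~(a -> b) and ~~a; suppose ~b. Then a -> b would give ~a (by contraposition), contradicting ~~a; so ~(a -> b), contradicting ~~(a -> b). Hence ~~b.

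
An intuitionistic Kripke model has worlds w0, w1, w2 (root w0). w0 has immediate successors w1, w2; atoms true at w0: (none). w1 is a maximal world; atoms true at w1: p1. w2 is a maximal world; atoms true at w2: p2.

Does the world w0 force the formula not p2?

No

w0 does not force not p2 since w2 is accessible from w0 and w2 forces p2.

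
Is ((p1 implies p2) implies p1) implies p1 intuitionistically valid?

This is Peirce's law, which is not intuitionistically valid.
A Kripke countermodel: worlds u0, u1; order generated by u0 <= u1; atoms true at each world — u0:{}; u1:{p1}.
u0 does not force ((p1 implies p2) implies p1) implies p1: already at u0 itself, u0 forces (p1 implies p2) implies p1 but u0 does not force p1.
u0 lacks atom p1, so u0 does not force p1.
So the root u0 does not force the formula.

No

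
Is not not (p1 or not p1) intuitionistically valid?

This is the double negation of excluded middle, which is intuitionistically derivable.
Assuming not (p1 or not p1): from p1 we'd get p1 or not p1, so not p1; but then p1 or not p1 again — contradiction. Hence not not (p1 or not p1).

Yes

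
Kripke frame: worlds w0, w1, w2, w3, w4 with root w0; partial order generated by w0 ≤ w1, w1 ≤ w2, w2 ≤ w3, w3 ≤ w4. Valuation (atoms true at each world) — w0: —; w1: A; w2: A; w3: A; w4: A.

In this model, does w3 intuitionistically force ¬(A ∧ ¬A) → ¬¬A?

Yes

w3 ⊩ ¬(A ∧ ¬A) → ¬¬A: every world accessible from w3 that forces ¬(A ∧ ¬A) (namely w3, w4) also forces ¬¬A.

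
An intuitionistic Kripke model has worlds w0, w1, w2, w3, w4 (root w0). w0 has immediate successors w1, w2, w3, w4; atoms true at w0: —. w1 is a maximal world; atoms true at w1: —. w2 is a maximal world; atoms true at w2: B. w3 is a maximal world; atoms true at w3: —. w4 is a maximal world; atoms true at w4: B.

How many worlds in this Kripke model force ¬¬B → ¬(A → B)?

w0: does not force it — w0 ⊮ ¬¬B → ¬(A → B): at the accessible world w2, w2 ⊩ ¬¬B but w2 ⊮ ¬(A → B).
w1: forces it.
w2: does not force it — w2 ⊮ ¬¬B → ¬(A → B): already at w2 itself, w2 ⊩ ¬¬B but w2 ⊮ ¬(A → B).
w3: forces it.
w4: does not force it.
Worlds forcing the formula: {w1, w3}.

2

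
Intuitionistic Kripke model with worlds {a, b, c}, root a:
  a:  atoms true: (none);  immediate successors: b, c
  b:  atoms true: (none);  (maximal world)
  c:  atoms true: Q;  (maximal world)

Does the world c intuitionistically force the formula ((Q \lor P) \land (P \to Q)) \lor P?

c \Vdash ((Q \lor P) \land (P \to Q)) \lor P via the disjunct (Q \lor P) \land (P \to Q).

Yes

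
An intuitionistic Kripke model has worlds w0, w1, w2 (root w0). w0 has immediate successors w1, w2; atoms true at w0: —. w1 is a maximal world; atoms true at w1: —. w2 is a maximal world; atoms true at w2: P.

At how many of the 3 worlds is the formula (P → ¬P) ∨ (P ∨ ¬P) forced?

w0: does not force it — w0 ⊮ (P → ¬P) ∨ (P ∨ ¬P): neither disjunct is forced at w0.
w1: forces it.
w2: forces it.
Worlds forcing the formula: {w1, w2}.

2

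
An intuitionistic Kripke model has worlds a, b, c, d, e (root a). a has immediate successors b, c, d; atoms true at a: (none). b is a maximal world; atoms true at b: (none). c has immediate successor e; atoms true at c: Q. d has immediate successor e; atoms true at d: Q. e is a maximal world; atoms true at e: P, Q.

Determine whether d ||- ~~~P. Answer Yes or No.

No

d ||-/- ~~~P since d is accessible from d and d ||- ~~P.
d ||- ~~P: no world accessible from d forces ~P.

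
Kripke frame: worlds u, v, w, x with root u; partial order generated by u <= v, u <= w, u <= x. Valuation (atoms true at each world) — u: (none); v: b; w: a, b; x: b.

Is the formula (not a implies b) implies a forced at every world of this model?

Not every world: u does not force (not a implies b) implies a.
u does not force (not a implies b) implies a: already at u itself, u forces not a implies b but u does not force a.
u lacks atom a, so u does not force a.

No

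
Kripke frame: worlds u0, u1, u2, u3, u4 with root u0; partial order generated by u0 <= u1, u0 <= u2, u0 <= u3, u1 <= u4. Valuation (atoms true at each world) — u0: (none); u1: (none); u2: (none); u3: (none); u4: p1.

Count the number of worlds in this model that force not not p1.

2

u0: does not force it — u0 does not force not not p1 since u2 is accessible from u0 and u2 forces not p1.
u1: forces it.
u2: does not force it.
u3: does not force it.
u4: forces it.
Worlds forcing the formula: {u1, u4}.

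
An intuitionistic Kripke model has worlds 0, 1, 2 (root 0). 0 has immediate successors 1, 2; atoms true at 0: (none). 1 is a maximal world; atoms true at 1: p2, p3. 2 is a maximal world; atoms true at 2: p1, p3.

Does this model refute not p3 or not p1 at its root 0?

0 does not force not p3 or not p1: neither disjunct is forced at 0.
0 does not force not p3 since 1 is accessible from 0 and 1 forces p3.
So the root 0 does not force not p3 or not p1; the model is a countermodel.

Yes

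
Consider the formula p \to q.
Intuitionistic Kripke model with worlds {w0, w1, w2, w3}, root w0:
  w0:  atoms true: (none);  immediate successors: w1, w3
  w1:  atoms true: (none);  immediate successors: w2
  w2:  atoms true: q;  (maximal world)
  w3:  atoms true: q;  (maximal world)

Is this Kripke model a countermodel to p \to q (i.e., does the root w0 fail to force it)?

w0 \Vdash p \to q vacuously: no world accessible from w0 forces the antecedent p.
So the root w0 forces p \to q; the model is not a countermodel.

No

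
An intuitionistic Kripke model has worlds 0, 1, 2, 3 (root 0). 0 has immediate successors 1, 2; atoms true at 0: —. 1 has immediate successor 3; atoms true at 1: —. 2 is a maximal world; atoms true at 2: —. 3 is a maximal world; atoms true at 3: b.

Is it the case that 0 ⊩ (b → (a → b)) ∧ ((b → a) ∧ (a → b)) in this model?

No

0 ⊮ (b → (a → b)) ∧ ((b → a) ∧ (a → b)) since 0 fails (b → a) ∧ (a → b).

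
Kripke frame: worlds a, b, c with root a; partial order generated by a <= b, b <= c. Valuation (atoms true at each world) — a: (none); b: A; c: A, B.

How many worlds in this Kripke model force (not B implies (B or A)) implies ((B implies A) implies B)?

1

a: does not force it — a does not force (not B implies (B or A)) implies ((B implies A) implies B): already at a itself, a forces not B implies (B or A) but a does not force (B implies A) implies B.
b: does not force it — b does not force (not B implies (B or A)) implies ((B implies A) implies B): already at b itself, b forces not B implies (B or A) but b does not force (B implies A) implies B.
c: forces it.
Worlds forcing the formula: {c}.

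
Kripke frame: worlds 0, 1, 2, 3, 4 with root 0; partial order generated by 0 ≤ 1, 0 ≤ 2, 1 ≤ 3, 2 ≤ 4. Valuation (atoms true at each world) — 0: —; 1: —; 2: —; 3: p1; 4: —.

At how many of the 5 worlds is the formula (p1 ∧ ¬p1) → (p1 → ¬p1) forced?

0: forces it.
1: forces it.
2: forces it.
3: forces it.
4: forces it.
Worlds forcing the formula: {0, 1, 2, 3, 4}.

5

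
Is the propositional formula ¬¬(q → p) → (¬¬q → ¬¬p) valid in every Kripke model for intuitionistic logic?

Yes

This is the distribution of double negation over implication, which is intuitionistically derivable.
Assume ¬¬(q → p) and ¬¬q; suppose ¬p. Then q → p would give ¬q (by contraposition), contradicting ¬¬q; so ¬(q → p), contradicting ¬¬(q → p). Hence ¬¬p.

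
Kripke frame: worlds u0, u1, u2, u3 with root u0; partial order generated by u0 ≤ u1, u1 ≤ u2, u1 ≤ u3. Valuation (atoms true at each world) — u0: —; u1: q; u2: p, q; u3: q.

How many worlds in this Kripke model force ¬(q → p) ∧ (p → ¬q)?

u0: does not force it — u0 ⊮ ¬(q → p) ∧ (p → ¬q) since u0 fails ¬(q → p).
u1: does not force it — u1 ⊮ ¬(q → p) ∧ (p → ¬q) since u1 fails ¬(q → p).
u2: does not force it.
u3: forces it.
Worlds forcing the formula: {u3}.

1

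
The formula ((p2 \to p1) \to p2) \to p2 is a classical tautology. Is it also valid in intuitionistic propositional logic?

No

This is Peirce's law, which is not intuitionistically valid.
A Kripke countermodel: worlds u, v; order generated by u \le v; atoms true at each world — u:{}; v:{p2}.
u \nVdash ((p2 \to p1) \to p2) \to p2: already at u itself, u \Vdash (p2 \to p1) \to p2 but u \nVdash p2.
u lacks atom p2, so u \nVdash p2.
So the root u does not force the formula.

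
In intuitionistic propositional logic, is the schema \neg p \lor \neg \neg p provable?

This is the weak law of excluded middle, which is not intuitionistically valid.
A Kripke countermodel: worlds w0, w1, w2; order generated by w0 \le w1, w0 \le w2; atoms true at each world — w0:{}; w1:{p}; w2:{}.
w0 \nVdash \neg p \lor \neg \neg p: neither disjunct is forced at w0.
w0 \nVdash \neg p since w1 is accessible from w0 and w1 \Vdash p.
So the root w0 does not force the formula.

No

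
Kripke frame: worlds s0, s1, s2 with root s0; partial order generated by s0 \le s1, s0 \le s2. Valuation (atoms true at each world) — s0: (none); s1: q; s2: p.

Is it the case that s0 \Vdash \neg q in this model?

No

s0 \nVdash \neg q since s1 is accessible from s0 and s1 \Vdash q.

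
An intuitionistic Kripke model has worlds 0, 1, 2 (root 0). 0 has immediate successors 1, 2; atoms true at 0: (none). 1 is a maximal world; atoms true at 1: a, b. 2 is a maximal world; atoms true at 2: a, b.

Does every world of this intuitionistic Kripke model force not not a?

0 forces not not a: no world accessible from 0 forces not a.
Since the root 0 forces not not a and forcing is persistent (monotone upward), every world forces it.

Yes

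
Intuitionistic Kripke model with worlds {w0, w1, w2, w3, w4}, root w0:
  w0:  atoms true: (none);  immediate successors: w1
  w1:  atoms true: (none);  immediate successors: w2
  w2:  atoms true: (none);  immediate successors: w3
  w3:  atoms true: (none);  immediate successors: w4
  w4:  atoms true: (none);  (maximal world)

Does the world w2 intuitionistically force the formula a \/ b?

No

w2 ||-/- a \/ b: neither disjunct is forced at w2.
w2 lacks atom a, so w2 ||-/- a.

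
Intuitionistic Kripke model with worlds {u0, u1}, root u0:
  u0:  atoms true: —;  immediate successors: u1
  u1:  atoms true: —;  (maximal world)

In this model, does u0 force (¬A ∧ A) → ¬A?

u0 ⊩ (¬A ∧ A) → ¬A vacuously: no world accessible from u0 forces the antecedent ¬A ∧ A.

Yes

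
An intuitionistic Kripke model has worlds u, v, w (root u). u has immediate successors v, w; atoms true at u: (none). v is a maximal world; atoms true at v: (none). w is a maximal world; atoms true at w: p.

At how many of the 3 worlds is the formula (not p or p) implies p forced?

u: does not force it — u does not force (not p or p) implies p: at the accessible world v, v forces not p or p but v does not force p.
v: does not force it.
w: forces it.
Worlds forcing the formula: {w}.

1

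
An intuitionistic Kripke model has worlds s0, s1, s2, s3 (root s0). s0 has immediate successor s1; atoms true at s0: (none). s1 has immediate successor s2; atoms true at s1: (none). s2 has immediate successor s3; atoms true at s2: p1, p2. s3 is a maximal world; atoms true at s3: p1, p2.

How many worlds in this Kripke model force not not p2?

4

s0: forces it.
s1: forces it.
s2: forces it.
s3: forces it.
Worlds forcing the formula: {s0, s1, s2, s3}.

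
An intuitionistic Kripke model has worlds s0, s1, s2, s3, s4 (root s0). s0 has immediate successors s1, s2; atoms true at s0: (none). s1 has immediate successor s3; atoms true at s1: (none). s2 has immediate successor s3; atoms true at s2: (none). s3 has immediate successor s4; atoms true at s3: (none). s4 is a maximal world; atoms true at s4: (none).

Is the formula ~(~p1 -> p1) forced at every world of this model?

Yes

s0 ||- ~(~p1 -> p1): no world accessible from s0 forces ~p1 -> p1.
Since the root s0 forces ~(~p1 -> p1) and forcing is persistent (monotone upward), every world forces it.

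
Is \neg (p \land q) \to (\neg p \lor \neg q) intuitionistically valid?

This is the constructively invalid direction of De Morgan's law for conjunction, which is not intuitionistically valid.
A Kripke countermodel: worlds u0, u1, u2; order generated by u0 \le u1, u0 \le u2; atoms true at each world — u0:{}; u1:{p}; u2:{q}.
u0 \nVdash \neg (p \land q) \to (\neg p \lor \neg q): already at u0 itself, u0 \Vdash \neg (p \land q) but u0 \nVdash \neg p \lor \neg q.
u0 \nVdash \neg p \lor \neg q: neither disjunct is forced at u0.
u0 \nVdash \neg p since u1 is accessible from u0 and u1 \Vdash p.
So the root u0 does not force the formula.

No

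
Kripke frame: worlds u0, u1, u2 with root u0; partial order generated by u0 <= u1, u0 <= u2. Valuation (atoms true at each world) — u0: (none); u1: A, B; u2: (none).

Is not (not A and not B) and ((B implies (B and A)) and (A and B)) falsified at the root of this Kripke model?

u0 does not force not (not A and not B) and ((B implies (B and A)) and (A and B)) since u0 fails not (not A and not B).
So the root u0 does not force not (not A and not B) and ((B implies (B and A)) and (A and B)); the model is a countermodel.

Yes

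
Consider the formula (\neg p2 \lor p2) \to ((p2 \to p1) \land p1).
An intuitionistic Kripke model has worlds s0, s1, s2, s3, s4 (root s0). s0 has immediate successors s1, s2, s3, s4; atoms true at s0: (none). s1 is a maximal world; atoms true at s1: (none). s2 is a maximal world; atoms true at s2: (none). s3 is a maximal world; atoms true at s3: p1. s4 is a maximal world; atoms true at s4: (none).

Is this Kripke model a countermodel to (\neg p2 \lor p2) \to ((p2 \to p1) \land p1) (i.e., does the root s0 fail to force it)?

s0 \nVdash (\neg p2 \lor p2) \to ((p2 \to p1) \land p1): already at s0 itself, s0 \Vdash \neg p2 \lor p2 but s0 \nVdash (p2 \to p1) \land p1.
s0 \nVdash (p2 \to p1) \land p1 since s0 fails p1.
So the root s0 does not force (\neg p2 \lor p2) \to ((p2 \to p1) \land p1); the model is a countermodel.

Yes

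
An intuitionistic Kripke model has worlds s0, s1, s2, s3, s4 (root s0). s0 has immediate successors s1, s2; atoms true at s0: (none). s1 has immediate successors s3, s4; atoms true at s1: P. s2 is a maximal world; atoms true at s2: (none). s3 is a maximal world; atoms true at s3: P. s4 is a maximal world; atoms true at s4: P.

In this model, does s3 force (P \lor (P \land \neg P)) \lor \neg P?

s3 \Vdash (P \lor (P \land \neg P)) \lor \neg P via the disjunct P \lor (P \land \neg P).

Yes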